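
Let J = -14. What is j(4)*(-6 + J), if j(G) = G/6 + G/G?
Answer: -100/3 ≈ -33.333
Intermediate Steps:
j(G) = 1 + G/6 (j(G) = G*(⅙) + 1 = G/6 + 1 = 1 + G/6)
j(4)*(-6 + J) = (1 + (⅙)*4)*(-6 - 14) = (1 + ⅔)*(-20) = (5/3)*(-20) = -100/3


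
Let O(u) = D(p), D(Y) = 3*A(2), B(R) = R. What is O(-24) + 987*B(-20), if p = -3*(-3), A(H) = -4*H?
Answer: -19764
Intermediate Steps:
p = 9
D(Y) = -24 (D(Y) = 3*(-4*2) = 3*(-8) = -24)
O(u) = -24
O(-24) + 987*B(-20) = -24 + 987*(-20) = -24 - 19740 = -19764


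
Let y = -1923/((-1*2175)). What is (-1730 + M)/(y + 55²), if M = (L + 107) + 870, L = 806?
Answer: 38425/2193766 ≈ 0.017516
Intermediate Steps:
M = 1783 (M = (806 + 107) + 870 = 913 + 870 = 1783)
y = 641/725 (y = -1923/(-2175) = -1923*(-1)/2175 = -1*(-641/725) = 641/725 ≈ 0.88414)
(-1730 + M)/(y + 55²) = (-1730 + 1783)/(641/725 + 55²) = 53/(641/725 + 3025) = 53/(2193766/725) = 53*(725/2193766) = 38425/2193766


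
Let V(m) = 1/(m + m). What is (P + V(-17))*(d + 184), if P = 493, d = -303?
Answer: -117327/2 ≈ -58664.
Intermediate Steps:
V(m) = 1/(2*m)
(P + V(-17))*(d + 184) = (493 + (½)/(-17))*(-303 + 184) = (493 + (½)*(-1/17))*(-119) = (493 - 1/34)*(-119) = (16761/34)*(-119) = -117327/2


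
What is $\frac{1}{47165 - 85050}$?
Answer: $- \frac{1}{37885} \approx -2.6396 \cdot 10^{-5}$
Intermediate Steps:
$\frac{1}{47165 - 85050} = \frac{1}{-37885} = - \frac{1}{37885}$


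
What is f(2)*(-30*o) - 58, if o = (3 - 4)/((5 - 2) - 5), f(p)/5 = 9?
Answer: -733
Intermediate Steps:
f(p) = 45 (f(p) = 5*9 = 45)
o = ½ (o = -1/(3 - 5) = -1/(-2) = -1*(-½) = ½ ≈ 0.50000)
f(2)*(-30*o) - 58 = 45*(-30*½) - 58 = 45*(-15) - 58 = -675 - 58 = -733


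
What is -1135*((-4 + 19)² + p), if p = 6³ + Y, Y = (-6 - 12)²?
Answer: -868275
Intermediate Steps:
Y = 324 (Y = (-18)² = 324)
p = 540 (p = 6³ + 324 = 216 + 324 = 540)
-1135*((-4 + 19)² + p) = -1135*((-4 + 19)² + 540) = -1135*(15² + 540) = -1135*(225 + 540) = -1135*765 = -868275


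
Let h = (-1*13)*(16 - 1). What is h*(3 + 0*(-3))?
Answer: -585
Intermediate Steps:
h = -195 (h = -13*15 = -195)
h*(3 + 0*(-3)) = -195*(3 + 0*(-3)) = -195*(3 + 0) = -195*3 = -585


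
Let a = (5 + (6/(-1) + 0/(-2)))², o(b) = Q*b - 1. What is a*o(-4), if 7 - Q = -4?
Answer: -45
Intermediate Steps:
Q = 11 (Q = 7 - 1*(-4) = 7 + 4 = 11)
o(b) = -1 + 11*b (o(b) = 11*b - 1 = -1 + 11*b)
a = 1 (a = (5 + (6*(-1) + 0*(-½)))² = (5 + (-6 + 0))² = (5 - 6)² = (-1)² = 1)
a*o(-4) = 1*(-1 + 11*(-4)) = 1*(-1 - 44) = 1*(-45) = -45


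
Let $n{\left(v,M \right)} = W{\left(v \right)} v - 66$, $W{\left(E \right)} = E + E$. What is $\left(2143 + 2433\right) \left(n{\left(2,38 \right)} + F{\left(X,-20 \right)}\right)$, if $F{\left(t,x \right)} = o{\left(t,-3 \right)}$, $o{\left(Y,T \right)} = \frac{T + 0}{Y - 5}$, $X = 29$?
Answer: $-265980$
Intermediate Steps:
$W{\left(E \right)} = 2 E$
$o{\left(Y,T \right)} = \frac{T}{-5 + Y}$
$F{\left(t,x \right)} = - \frac{3}{-5 + t}$
$n{\left(v,M \right)} = -66 + 2 v^{2}$ ($n{\left(v,M \right)} = 2 v v - 66 = 2 v^{2} - 66 = -66 + 2 v^{2}$)
$\left(2143 + 2433\right) \left(n{\left(2,38 \right)} + F{\left(X,-20 \right)}\right) = \left(2143 + 2433\right) \left(\left(-66 + 2 \cdot 2^{2}\right) - \frac{3}{-5 + 29}\right) = 4576 \left(\left(-66 + 2 \cdot 4\right) - \frac{3}{24}\right) = 4576 \left(\left(-66 + 8\right) - \frac{1}{8}\right) = 4576 \left(-58 - \frac{1}{8}\right) = 4576 \left(- \frac{465}{8}\right) = -265980$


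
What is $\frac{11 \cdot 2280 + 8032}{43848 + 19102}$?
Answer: $\frac{16556}{31475} \approx 0.526$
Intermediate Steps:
$\frac{11 \cdot 2280 + 8032}{43848 + 19102} = \frac{25080 + 8032}{62950} = 33112 \cdot \frac{1}{62950} = \frac{16556}{31475}$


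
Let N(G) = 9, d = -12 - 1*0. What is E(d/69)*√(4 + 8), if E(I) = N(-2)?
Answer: 18*√3 ≈ 31.177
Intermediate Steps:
d = -12 (d = -12 + 0 = -12)
E(I) = 9
E(d/69)*√(4 + 8) = 9*√(4 + 8) = 9*√12 = 9*(2*√3) = 18*√3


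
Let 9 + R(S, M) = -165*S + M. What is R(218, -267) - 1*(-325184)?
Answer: 288938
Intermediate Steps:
R(S, M) = -9 + M - 165*S (R(S, M) = -9 + (-165*S + M) = -9 + (M - 165*S) = -9 + M - 165*S)
R(218, -267) - 1*(-325184) = (-9 - 267 - 165*218) - 1*(-325184) = (-9 - 267 - 35970) + 325184 = -36246 + 325184 = 288938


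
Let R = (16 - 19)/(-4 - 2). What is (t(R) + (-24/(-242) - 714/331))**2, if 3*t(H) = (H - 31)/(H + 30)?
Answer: 82551058489/14436743409 ≈ 5.7181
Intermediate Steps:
R = 1/2 (R = -3/(-6) = -3*(-1/6) = 1/2 ≈ 0.50000)
t(H) = (-31 + H)/(3*(30 + H)) (t(H) = ((H - 31)/(H + 30))/3 = ((-31 + H)/(30 + H))/3 = (-31 + H)/(3*(30 + H)))
(t(R) + (-24/(-242) - 714/331))**2 = ((-31 + 1/2)/(3*(30 + 1/2)) + (-24/(-242) - 714/331))**2 = ((1/3)*(-61/2)/(61/2) + (-24*(-1/242) - 714*1/331))**2 = ((1/3)*(2/61)*(-61/2) + (12/121 - 714/331))**2 = (-1/3 - 82422/40051)**2 = (-287317/120153)**2 = 82551058489/14436743409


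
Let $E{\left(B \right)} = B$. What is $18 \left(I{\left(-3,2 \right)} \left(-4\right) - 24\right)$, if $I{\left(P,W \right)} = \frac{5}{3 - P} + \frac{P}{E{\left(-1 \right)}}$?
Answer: $-708$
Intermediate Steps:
$I{\left(P,W \right)} = - P + \frac{5}{3 - P}$ ($I{\left(P,W \right)} = \frac{5}{3 - P} + \frac{P}{-1} = \frac{5}{3 - P} + P \left(-1\right) = \frac{5}{3 - P} - P = - P + \frac{5}{3 - P}$)
$18 \left(I{\left(-3,2 \right)} \left(-4\right) - 24\right) = 18 \left(\frac{-5 - \left(-3\right)^{2} + 3 \left(-3\right)}{-3 - 3} \left(-4\right) - 24\right) = 18 \left(\frac{-5 - 9 - 9}{-6} \left(-4\right) - 24\right) = 18 \left(- \frac{-5 - 9 - 9}{6} \left(-4\right) - 24\right) = 18 \left(\left(- \frac{1}{6}\right) \left(-23\right) \left(-4\right) - 24\right) = 18 \left(\frac{23}{6} \left(-4\right) - 24\right) = 18 \left(- \frac{46}{3} - 24\right) = 18 \left(- \frac{118}{3}\right) = -708$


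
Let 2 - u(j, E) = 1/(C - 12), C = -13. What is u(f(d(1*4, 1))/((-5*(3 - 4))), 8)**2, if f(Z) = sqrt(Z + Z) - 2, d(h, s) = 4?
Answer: 2601/625 ≈ 4.1616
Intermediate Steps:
f(Z) = -2 + sqrt(2)*sqrt(Z) (f(Z) = sqrt(2*Z) - 2 = sqrt(2)*sqrt(Z) - 2 = -2 + sqrt(2)*sqrt(Z))
u(j, E) = 51/25 (u(j, E) = 2 - 1/(-13 - 12) = 2 - 1/(-25) = 2 - 1*(-1/25) = 2 + 1/25 = 51/25)
u(f(d(1*4, 1))/((-5*(3 - 4))), 8)**2 = (51/25)**2 = 2601/625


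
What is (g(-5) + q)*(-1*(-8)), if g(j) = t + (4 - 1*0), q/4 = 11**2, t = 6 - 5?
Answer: 3912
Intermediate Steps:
t = 1
q = 484 (q = 4*11**2 = 4*121 = 484)
g(j) = 5 (g(j) = 1 + (4 - 1*0) = 1 + (4 + 0) = 1 + 4 = 5)
(g(-5) + q)*(-1*(-8)) = (5 + 484)*(-1*(-8)) = 489*8 = 3912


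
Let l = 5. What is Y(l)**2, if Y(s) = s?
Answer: 25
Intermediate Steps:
Y(l)**2 = 5**2 = 25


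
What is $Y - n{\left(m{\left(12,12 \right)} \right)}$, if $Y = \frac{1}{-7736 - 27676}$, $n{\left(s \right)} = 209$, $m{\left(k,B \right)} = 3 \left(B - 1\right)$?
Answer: $- \frac{7401109}{35412} \approx -209.0$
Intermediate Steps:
$m{\left(k,B \right)} = -3 + 3 B$ ($m{\left(k,B \right)} = 3 \left(-1 + B\right) = -3 + 3 B$)
$Y = - \frac{1}{35412}$ ($Y = \frac{1}{-35412} = - \frac{1}{35412} \approx -2.8239 \cdot 10^{-5}$)
$Y - n{\left(m{\left(12,12 \right)} \right)} = - \frac{1}{35412} - 209 = - \frac{7401109}{35412}$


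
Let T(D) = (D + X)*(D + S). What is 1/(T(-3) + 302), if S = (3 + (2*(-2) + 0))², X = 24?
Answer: 1/260 ≈ 0.0038462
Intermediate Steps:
S = 1 (S = (3 + (-4 + 0))² = (3 - 4)² = (-1)² = 1)
T(D) = (1 + D)*(24 + D) (T(D) = (D + 24)*(D + 1) = (24 + D)*(1 + D) = (1 + D)*(24 + D))
1/(T(-3) + 302) = 1/((24 + (-3)² + 25*(-3)) + 302) = 1/((24 + 9 - 75) + 302) = 1/(-42 + 302) = 1/260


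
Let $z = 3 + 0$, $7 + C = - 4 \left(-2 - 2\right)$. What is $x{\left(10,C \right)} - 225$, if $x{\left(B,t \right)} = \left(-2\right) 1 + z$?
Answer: $-224$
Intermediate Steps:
$C = 9$ ($C = -7 - 4 \left(-2 - 2\right) = -7 - -16 = -7 + 16 = 9$)
$z = 3$
$x{\left(B,t \right)} = 1$ ($x{\left(B,t \right)} = \left(-2\right) 1 + 3 = -2 + 3 = 1$)
$x{\left(10,C \right)} - 225 = 1 - 225 = -224$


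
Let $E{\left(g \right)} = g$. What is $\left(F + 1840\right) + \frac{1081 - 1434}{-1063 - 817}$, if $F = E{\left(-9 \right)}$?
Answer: $\frac{3442633}{1880} \approx 1831.2$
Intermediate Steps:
$F = -9$
$\left(F + 1840\right) + \frac{1081 - 1434}{-1063 - 817} = \left(-9 + 1840\right) + \frac{1081 - 1434}{-1063 - 817} = 1831 - \frac{353}{-1880} = 1831 - - \frac{353}{1880} = 1831 + \frac{353}{1880} = \frac{3442633}{1880}$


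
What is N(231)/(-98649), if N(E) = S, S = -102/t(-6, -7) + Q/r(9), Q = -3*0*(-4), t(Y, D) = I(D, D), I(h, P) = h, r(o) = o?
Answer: -34/230181 ≈ -0.00014771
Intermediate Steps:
t(Y, D) = D
Q = 0 (Q = 0*(-4) = 0)
S = 102/7 (S = -102/(-7) + 0/9 = -102*(-1/7) + 0*(1/9) = 102/7 + 0 = 102/7 ≈ 14.571)
N(E) = 102/7
N(231)/(-98649) = (102/7)/(-98649) = (102/7)*(-1/98649) = -34/230181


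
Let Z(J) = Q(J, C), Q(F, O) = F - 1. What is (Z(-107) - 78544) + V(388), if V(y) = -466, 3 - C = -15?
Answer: -79118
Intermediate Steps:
C = 18 (C = 3 - 1*(-15) = 3 + 15 = 18)
Q(F, O) = -1 + F
Z(J) = -1 + J
(Z(-107) - 78544) + V(388) = ((-1 - 107) - 78544) - 466 = (-108 - 78544) - 466 = -78652 - 466 = -79118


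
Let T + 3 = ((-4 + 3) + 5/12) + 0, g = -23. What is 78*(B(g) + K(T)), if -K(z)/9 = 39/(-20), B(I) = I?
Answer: -4251/10 ≈ -425.10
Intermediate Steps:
T = -43/12 (T = -3 + (((-4 + 3) + 5/12) + 0) = -3 + ((-1 + 5*(1/12)) + 0) = -3 + ((-1 + 5/12) + 0) = -3 + (-7/12 + 0) = -3 - 7/12 = -43/12 ≈ -3.5833)
K(z) = 351/20 (K(z) = -351/(-20) = -351*(-1)/20 = -9*(-39/20) = 351/20)
78*(B(g) + K(T)) = 78*(-23 + 351/20) = 78*(-109/20) = -4251/10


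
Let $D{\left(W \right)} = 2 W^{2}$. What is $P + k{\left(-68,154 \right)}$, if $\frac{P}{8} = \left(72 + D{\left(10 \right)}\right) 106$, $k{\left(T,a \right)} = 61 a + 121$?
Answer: $240171$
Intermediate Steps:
$k{\left(T,a \right)} = 121 + 61 a$
$P = 230656$ ($P = 8 \left(72 + 2 \cdot 10^{2}\right) 106 = 8 \left(72 + 2 \cdot 100\right) 106 = 8 \left(72 + 200\right) 106 = 8 \cdot 272 \cdot 106 = 8 \cdot 28832 = 230656$)
$P + k{\left(-68,154 \right)} = 230656 + \left(121 + 61 \cdot 154\right) = 230656 + \left(121 + 9394\right) = 230656 + 9515 = 240171$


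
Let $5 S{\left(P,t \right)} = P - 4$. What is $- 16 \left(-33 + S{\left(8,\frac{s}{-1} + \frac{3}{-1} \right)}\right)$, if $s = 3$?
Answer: $\frac{2576}{5} \approx 515.2$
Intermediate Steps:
$S{\left(P,t \right)} = - \frac{4}{5} + \frac{P}{5}$ ($S{\left(P,t \right)} = \frac{P - 4}{5} = \frac{-4 + P}{5} = - \frac{4}{5} + \frac{P}{5}$)
$- 16 \left(-33 + S{\left(8,\frac{s}{-1} + \frac{3}{-1} \right)}\right) = - 16 \left(-33 + \left(- \frac{4}{5} + \frac{1}{5} \cdot 8\right)\right) = - 16 \left(-33 + \left(- \frac{4}{5} + \frac{8}{5}\right)\right) = - 16 \left(-33 + \frac{4}{5}\right) = \left(-16\right) \left(- \frac{161}{5}\right) = \frac{2576}{5}$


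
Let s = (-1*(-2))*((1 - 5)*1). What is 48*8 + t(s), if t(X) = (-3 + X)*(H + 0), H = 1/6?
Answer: 2293/6 ≈ 382.17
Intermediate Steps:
H = 1/6 ≈ 0.16667
s = -8 (s = 2*(-4*1) = 2*(-4) = -8)
t(X) = -1/2 + X/6 (t(X) = (-3 + X)*(1/6 + 0) = (-3 + X)*(1/6) = -1/2 + X/6)
48*8 + t(s) = 48*8 + (-1/2 + (1/6)*(-8)) = 384 + (-1/2 - 4/3) = 384 - 11/6 = 2293/6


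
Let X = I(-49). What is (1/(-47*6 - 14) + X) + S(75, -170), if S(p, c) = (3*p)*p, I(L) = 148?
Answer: 5038807/296 ≈ 17023.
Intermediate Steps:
X = 148
S(p, c) = 3*p²
(1/(-47*6 - 14) + X) + S(75, -170) = (1/(-47*6 - 14) + 148) + 3*75² = (1/(-282 - 14) + 148) + 3*5625 = (1/(-296) + 148) + 16875 = (-1/296 + 148) + 16875 = 43807/296 + 16875 = 5038807/296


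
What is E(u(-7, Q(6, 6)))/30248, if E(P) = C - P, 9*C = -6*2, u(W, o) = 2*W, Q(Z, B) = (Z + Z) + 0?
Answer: 1/2388 ≈ 0.00041876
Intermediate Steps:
Q(Z, B) = 2*Z (Q(Z, B) = 2*Z + 0 = 2*Z)
C = -4/3 (C = (-6*2)/9 = (⅑)*(-12) = -4/3 ≈ -1.3333)
E(P) = -4/3 - P
E(u(-7, Q(6, 6)))/30248 = (-4/3 - 2*(-7))/30248 = (-4/3 - 1*(-14))*(1/30248) = (-4/3 + 14)*(1/30248) = (38/3)*(1/30248) = 1/2388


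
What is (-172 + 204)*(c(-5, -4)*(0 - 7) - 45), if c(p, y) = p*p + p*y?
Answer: -11520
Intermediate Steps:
c(p, y) = p² + p*y
(-172 + 204)*(c(-5, -4)*(0 - 7) - 45) = (-172 + 204)*((-5*(-5 - 4))*(0 - 7) - 45) = 32*(-5*(-9)*(-7) - 45) = 32*(45*(-7) - 45) = 32*(-315 - 45) = 32*(-360) = -11520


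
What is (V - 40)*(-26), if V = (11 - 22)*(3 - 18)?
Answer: -3250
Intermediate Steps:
V = 165 (V = -11*(-15) = 165)
(V - 40)*(-26) = (165 - 40)*(-26) = 125*(-26) = -3250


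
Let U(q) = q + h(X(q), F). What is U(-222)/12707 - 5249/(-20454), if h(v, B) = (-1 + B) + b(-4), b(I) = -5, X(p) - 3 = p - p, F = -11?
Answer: 61810537/259908978 ≈ 0.23782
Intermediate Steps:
X(p) = 3 (X(p) = 3 + (p - p) = 3 + 0 = 3)
h(v, B) = -6 + B (h(v, B) = (-1 + B) - 5 = -6 + B)
U(q) = -17 + q (U(q) = q + (-6 - 11) = q - 17 = -17 + q)
U(-222)/12707 - 5249/(-20454) = (-17 - 222)/12707 - 5249/(-20454) = -239*1/12707 - 5249*(-1/20454) = -239/12707 + 5249/20454 = 61810537/259908978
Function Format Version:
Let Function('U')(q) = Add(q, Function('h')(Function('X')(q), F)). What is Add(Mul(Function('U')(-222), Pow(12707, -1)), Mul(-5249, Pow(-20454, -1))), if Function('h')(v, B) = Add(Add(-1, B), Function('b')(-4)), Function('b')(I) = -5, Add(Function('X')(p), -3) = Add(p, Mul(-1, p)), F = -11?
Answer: Rational(61810537, 259908978) ≈ 0.23782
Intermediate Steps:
Function('X')(p) = 3 (Function('X')(p) = Add(3, Add(p, Mul(-1, p))) = Add(3, 0) = 3)
Function('h')(v, B) = Add(-6, B) (Function('h')(v, B) = Add(Add(-1, B), -5) = Add(-6, B))
Function('U')(q) = Add(-17, q) (Function('U')(q) = Add(q, Add(-6, -11)) = Add(q, -17) = Add(-17, q))
Add(Mul(Function('U')(-222), Pow(12707, -1)), Mul(-5249, Pow(-20454, -1))) = Add(Mul(Add(-17, -222), Pow(12707, -1)), Mul(-5249, Pow(-20454, -1))) = Add(Mul(-239, Rational(1, 12707)), Mul(-5249, Rational(-1, 20454))) = Add(Rational(-239, 12707), Rational(5249, 20454)) = Rational(61810537, 259908978)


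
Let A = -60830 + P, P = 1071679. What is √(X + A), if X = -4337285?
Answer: 6*I*√92401 ≈ 1823.9*I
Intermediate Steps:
A = 1010849 (A = -60830 + 1071679 = 1010849)
√(X + A) = √(-4337285 + 1010849) = √(-3326436) = 6*I*√92401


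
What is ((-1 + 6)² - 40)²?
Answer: 225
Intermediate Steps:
((-1 + 6)² - 40)² = (5² - 40)² = (25 - 40)² = (-15)² = 225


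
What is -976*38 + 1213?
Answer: -35875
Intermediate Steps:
-976*38 + 1213 = -37088 + 1213 = -35875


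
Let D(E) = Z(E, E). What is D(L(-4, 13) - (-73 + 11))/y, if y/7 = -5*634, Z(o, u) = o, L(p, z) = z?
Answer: -15/4438 ≈ -0.0033799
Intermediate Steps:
D(E) = E
y = -22190 (y = 7*(-5*634) = 7*(-3170) = -22190)
D(L(-4, 13) - (-73 + 11))/y = (13 - (-73 + 11))/(-22190) = (13 - 1*(-62))*(-1/22190) = (13 + 62)*(-1/22190) = 75*(-1/22190) = -15/4438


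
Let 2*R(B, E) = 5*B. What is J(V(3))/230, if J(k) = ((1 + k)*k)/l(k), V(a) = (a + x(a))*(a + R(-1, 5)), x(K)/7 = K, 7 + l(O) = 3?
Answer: -39/230 ≈ -0.16957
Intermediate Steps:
R(B, E) = 5*B/2 (R(B, E) = (5*B)/2 = 5*B/2)
l(O) = -4 (l(O) = -7 + 3 = -4)
x(K) = 7*K
V(a) = 8*a*(-5/2 + a) (V(a) = (a + 7*a)*(a + (5/2)*(-1)) = (8*a)*(a - 5/2) = (8*a)*(-5/2 + a) = 8*a*(-5/2 + a))
J(k) = -k*(1 + k)/4 (J(k) = ((1 + k)*k)/(-4) = (k*(1 + k))*(-1/4) = -k*(1 + k)/4)
J(V(3))/230 = -4*3*(-5 + 2*3)*(1 + 4*3*(-5 + 2*3))/4/230 = -4*3*(-5 + 6)*(1 + 4*3*(-5 + 6))/4*(1/230) = -4*3*1*(1 + 4*3*1)/4*(1/230) = -1/4*12*(1 + 12)*(1/230) = -1/4*12*13*(1/230) = -39*1/230 = -39/230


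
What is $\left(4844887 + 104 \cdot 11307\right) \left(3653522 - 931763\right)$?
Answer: $16387207413585$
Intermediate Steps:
$\left(4844887 + 104 \cdot 11307\right) \left(3653522 - 931763\right) = \left(4844887 + 1175928\right) 2721759 = 6020815 \cdot 2721759 = 16387207413585$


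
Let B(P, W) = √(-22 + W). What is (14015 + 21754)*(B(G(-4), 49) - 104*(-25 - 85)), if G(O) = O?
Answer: 409197360 + 107307*√3 ≈ 4.0938e+8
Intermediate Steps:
(14015 + 21754)*(B(G(-4), 49) - 104*(-25 - 85)) = (14015 + 21754)*(√(-22 + 49) - 104*(-25 - 85)) = 35769*(√27 - 104*(-110)) = 35769*(3*√3 + 11440) = 35769*(11440 + 3*√3) = 409197360 + 107307*√3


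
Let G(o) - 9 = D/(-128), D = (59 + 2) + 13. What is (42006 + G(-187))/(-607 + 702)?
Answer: 2688923/6080 ≈ 442.26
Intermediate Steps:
D = 74 (D = 61 + 13 = 74)
G(o) = 539/64 (G(o) = 9 + 74/(-128) = 9 + 74*(-1/128) = 9 - 37/64 = 539/64)
(42006 + G(-187))/(-607 + 702) = (42006 + 539/64)/(-607 + 702) = (2688923/64)/95 = (2688923/64)*(1/95) = 2688923/6080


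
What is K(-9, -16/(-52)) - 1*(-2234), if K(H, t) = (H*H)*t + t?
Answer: 29370/13 ≈ 2259.2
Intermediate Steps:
K(H, t) = t + t*H² (K(H, t) = H²*t + t = t*H² + t = t + t*H²)
K(-9, -16/(-52)) - 1*(-2234) = (-16/(-52))*(1 + (-9)²) - 1*(-2234) = (-16*(-1/52))*(1 + 81) + 2234 = (4/13)*82 + 2234 = 328/13 + 2234 = 29370/13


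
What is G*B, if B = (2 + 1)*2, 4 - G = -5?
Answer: 54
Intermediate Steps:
G = 9 (G = 4 - 1*(-5) = 4 + 5 = 9)
B = 6 (B = 3*2 = 6)
G*B = 9*6 = 54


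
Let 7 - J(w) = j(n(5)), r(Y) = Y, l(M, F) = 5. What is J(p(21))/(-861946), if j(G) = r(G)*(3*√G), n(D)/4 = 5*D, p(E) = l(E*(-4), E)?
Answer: 2993/861946 ≈ 0.0034724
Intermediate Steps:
p(E) = 5
n(D) = 20*D (n(D) = 4*(5*D) = 20*D)
j(G) = 3*G^(3/2) (j(G) = G*(3*√G) = 3*G^(3/2))
J(w) = -2993 (J(w) = 7 - 3*(20*5)^(3/2) = 7 - 3*100^(3/2) = 7 - 3*1000 = 7 - 1*3000 = 7 - 3000 = -2993)
J(p(21))/(-861946) = -2993/(-861946) = -2993*(-1/861946) = 2993/861946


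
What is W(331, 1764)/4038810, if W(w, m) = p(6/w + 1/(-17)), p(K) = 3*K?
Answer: -229/7575461290 ≈ -3.0229e-8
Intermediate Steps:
W(w, m) = -3/17 + 18/w (W(w, m) = 3*(6/w + 1/(-17)) = 3*(6/w + 1*(-1/17)) = 3*(6/w - 1/17) = 3*(-1/17 + 6/w) = -3/17 + 18/w)
W(331, 1764)/4038810 = (-3/17 + 18/331)/4038810 = (-3/17 + 18*(1/331))*(1/4038810) = (-3/17 + 18/331)*(1/4038810) = -687/5627*1/4038810 = -229/7575461290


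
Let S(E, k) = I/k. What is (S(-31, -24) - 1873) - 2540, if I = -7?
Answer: -105905/24 ≈ -4412.7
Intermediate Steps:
S(E, k) = -7/k
(S(-31, -24) - 1873) - 2540 = (-7/(-24) - 1873) - 2540 = (-7*(-1/24) - 1873) - 2540 = (7/24 - 1873) - 2540 = -44945/24 - 2540 = -105905/24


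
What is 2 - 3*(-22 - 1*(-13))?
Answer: 29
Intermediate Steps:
2 - 3*(-22 - 1*(-13)) = 2 - 3*(-22 + 13) = 2 - 3*(-9) = 2 + 27 = 29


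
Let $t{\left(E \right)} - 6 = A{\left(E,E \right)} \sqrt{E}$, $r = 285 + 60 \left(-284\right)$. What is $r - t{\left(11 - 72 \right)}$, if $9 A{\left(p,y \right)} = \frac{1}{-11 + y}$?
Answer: $-16761 + \frac{i \sqrt{61}}{648} \approx -16761.0 + 0.012053 i$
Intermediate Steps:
$r = -16755$ ($r = 285 - 17040 = -16755$)
$A{\left(p,y \right)} = \frac{1}{9 \left(-11 + y\right)}$
$t{\left(E \right)} = 6 + \frac{\sqrt{E}}{9 \left(-11 + E\right)}$ ($t{\left(E \right)} = 6 + \frac{1}{9 \left(-11 + E\right)} \sqrt{E} = 6 + \frac{\sqrt{E}}{9 \left(-11 + E\right)}$)
$r - t{\left(11 - 72 \right)} = -16755 - \frac{-594 + \sqrt{11 - 72} + 54 \left(11 - 72\right)}{9 \left(-11 + \left(11 - 72\right)\right)} = -16755 - \frac{-594 + \sqrt{-61} + 54 \left(-61\right)}{9 \left(-11 - 61\right)} = -16755 - \frac{-594 + i \sqrt{61} - 3294}{9 \left(-72\right)} = -16755 - \frac{1}{9} \left(- \frac{1}{72}\right) \left(-3888 + i \sqrt{61}\right) = -16755 - \left(6 - \frac{i \sqrt{61}}{648}\right) = -16761 + \frac{i \sqrt{61}}{648}$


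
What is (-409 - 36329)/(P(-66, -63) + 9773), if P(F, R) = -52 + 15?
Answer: -18369/4868 ≈ -3.7734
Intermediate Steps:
P(F, R) = -37
(-409 - 36329)/(P(-66, -63) + 9773) = (-409 - 36329)/(-37 + 9773) = -36738/9736 = -36738*1/9736 = -18369/4868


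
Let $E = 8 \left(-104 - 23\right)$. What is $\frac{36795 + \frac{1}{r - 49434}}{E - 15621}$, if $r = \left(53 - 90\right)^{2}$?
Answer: $- \frac{1768551674}{799657405} \approx -2.2116$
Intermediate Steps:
$E = -1016$ ($E = 8 \left(-127\right) = -1016$)
$r = 1369$ ($r = \left(-37\right)^{2} = 1369$)
$\frac{36795 + \frac{1}{r - 49434}}{E - 15621} = \frac{36795 + \frac{1}{1369 - 49434}}{-1016 - 15621} = \frac{36795 + \frac{1}{-48065}}{-16637} = \left(36795 - \frac{1}{48065}\right) \left(- \frac{1}{16637}\right) = \frac{1768551674}{48065} \left(- \frac{1}{16637}\right) = - \frac{1768551674}{799657405}$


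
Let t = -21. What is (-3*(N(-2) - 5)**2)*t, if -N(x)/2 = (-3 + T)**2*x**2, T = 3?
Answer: 1575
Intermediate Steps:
N(x) = 0 (N(x) = -2*(-3 + 3)**2*x**2 = -2*0**2*x**2 = -0*x**2 = -2*0 = 0)
(-3*(N(-2) - 5)**2)*t = -3*(0 - 5)**2*(-21) = -3*(-5)**2*(-21) = -3*25*(-21) = -75*(-21) = 1575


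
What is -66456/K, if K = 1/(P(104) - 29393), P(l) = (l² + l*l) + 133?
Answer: 506926368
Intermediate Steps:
P(l) = 133 + 2*l² (P(l) = (l² + l²) + 133 = 2*l² + 133 = 133 + 2*l²)
K = -1/7628 (K = 1/((133 + 2*104²) - 29393) = 1/((133 + 2*10816) - 29393) = 1/((133 + 21632) - 29393) = 1/(21765 - 29393) = 1/(-7628) = -1/7628 ≈ -0.00013110)
-66456/K = -66456/(-1/7628) = -66456*(-7628) = 506926368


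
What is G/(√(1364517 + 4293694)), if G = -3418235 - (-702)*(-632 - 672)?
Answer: -4333643*√5658211/5658211 ≈ -1821.9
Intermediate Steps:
G = -4333643 (G = -3418235 - (-702)*(-1304) = -3418235 - 1*915408 = -3418235 - 915408 = -4333643)
G/(√(1364517 + 4293694)) = -4333643/√(1364517 + 4293694) = -4333643*√5658211/5658211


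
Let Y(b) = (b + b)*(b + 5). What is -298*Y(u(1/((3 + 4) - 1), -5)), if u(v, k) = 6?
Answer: -39336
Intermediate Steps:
Y(b) = 2*b*(5 + b) (Y(b) = (2*b)*(5 + b) = 2*b*(5 + b))
-298*Y(u(1/((3 + 4) - 1), -5)) = -596*6*(5 + 6) = -596*6*11 = -298*132 = -39336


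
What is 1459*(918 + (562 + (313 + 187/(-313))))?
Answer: 818531098/313 ≈ 2.6151e+6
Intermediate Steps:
1459*(918 + (562 + (313 + 187/(-313)))) = 1459*(918 + (562 + (313 + 187*(-1/313)))) = 1459*(918 + (562 + (313 - 187/313))) = 1459*(918 + (562 + 97782/313)) = 1459*(918 + 273688/313) = 1459*(561022/313) = 818531098/313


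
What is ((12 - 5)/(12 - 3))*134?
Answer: 938/9 ≈ 104.22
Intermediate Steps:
((12 - 5)/(12 - 3))*134 = (7/9)*134 = 938/9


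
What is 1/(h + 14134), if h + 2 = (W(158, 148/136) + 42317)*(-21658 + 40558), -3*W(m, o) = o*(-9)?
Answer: 17/13597741294 ≈ 1.2502e-9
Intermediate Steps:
W(m, o) = 3*o (W(m, o) = -o*(-9)/3 = -(-3)*o = 3*o)
h = 13597501016/17 (h = -2 + (3*(148/136) + 42317)*(-21658 + 40558) = -2 + (3*(148*(1/136)) + 42317)*18900 = -2 + (3*(37/34) + 42317)*18900 = -2 + (111/34 + 42317)*18900 = -2 + (1438889/34)*18900 = -2 + 13597501050/17 = 13597501016/17 ≈ 7.9985e+8)
1/(h + 14134) = 1/(13597501016/17 + 14134) = 1/(13597741294/17) = 17/13597741294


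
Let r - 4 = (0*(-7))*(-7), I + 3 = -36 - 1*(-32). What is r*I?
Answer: -28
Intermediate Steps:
I = -7 (I = -3 + (-36 - 1*(-32)) = -3 + (-36 + 32) = -3 - 4 = -7)
r = 4 (r = 4 + (0*(-7))*(-7) = 4 + 0*(-7) = 4 + 0 = 4)
r*I = 4*(-7) = -28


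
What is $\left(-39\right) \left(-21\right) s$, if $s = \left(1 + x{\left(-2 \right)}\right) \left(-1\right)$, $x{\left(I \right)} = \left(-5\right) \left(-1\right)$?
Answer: $-4914$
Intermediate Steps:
$x{\left(I \right)} = 5$
$s = -6$ ($s = \left(1 + 5\right) \left(-1\right) = 6 \left(-1\right) = -6$)
$\left(-39\right) \left(-21\right) s = \left(-39\right) \left(-21\right) \left(-6\right) = 819 \left(-6\right) = -4914$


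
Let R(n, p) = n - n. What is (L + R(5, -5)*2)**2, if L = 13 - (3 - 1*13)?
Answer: 529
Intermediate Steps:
R(n, p) = 0
L = 23 (L = 13 - (3 - 13) = 13 - 1*(-10) = 13 + 10 = 23)
(L + R(5, -5)*2)**2 = (23 + 0*2)**2 = (23 + 0)**2 = 23**2 = 529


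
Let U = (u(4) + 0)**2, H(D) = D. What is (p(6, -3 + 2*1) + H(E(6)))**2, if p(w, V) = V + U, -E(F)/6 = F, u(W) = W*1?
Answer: 441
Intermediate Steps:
u(W) = W
E(F) = -6*F
U = 16 (U = (4 + 0)**2 = 4**2 = 16)
p(w, V) = 16 + V (p(w, V) = V + 16 = 16 + V)
(p(6, -3 + 2*1) + H(E(6)))**2 = ((16 + (-3 + 2*1)) - 6*6)**2 = ((16 + (-3 + 2)) - 36)**2 = ((16 - 1) - 36)**2 = (15 - 36)**2 = (-21)**2 = 441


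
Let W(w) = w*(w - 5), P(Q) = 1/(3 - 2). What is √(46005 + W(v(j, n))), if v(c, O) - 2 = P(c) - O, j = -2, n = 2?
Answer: √46001 ≈ 214.48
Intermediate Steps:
P(Q) = 1 (P(Q) = 1/1 = 1)
v(c, O) = 3 - O (v(c, O) = 2 + (1 - O) = 3 - O)
W(w) = w*(-5 + w)
√(46005 + W(v(j, n))) = √(46005 + (3 - 1*2)*(-5 + (3 - 1*2))) = √(46005 + (3 - 2)*(-5 + (3 - 2))) = √(46005 + 1*(-5 + 1)) = √(46005 + 1*(-4)) = √(46005 - 4) = √46001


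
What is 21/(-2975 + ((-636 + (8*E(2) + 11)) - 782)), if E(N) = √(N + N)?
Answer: -21/4366 ≈ -0.0048099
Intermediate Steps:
E(N) = √2*√N (E(N) = √(2*N) = √2*√N)
21/(-2975 + ((-636 + (8*E(2) + 11)) - 782)) = 21/(-2975 + ((-636 + (8*(√2*√2) + 11)) - 782)) = 21/(-2975 + ((-636 + (8*2 + 11)) - 782)) = 21/(-2975 + ((-636 + (16 + 11)) - 782)) = 21/(-2975 + ((-636 + 27) - 782)) = 21/(-2975 + (-609 - 782)) = 21/(-2975 - 1391) = 21/(-4366) = -1/4366*21 = -21/4366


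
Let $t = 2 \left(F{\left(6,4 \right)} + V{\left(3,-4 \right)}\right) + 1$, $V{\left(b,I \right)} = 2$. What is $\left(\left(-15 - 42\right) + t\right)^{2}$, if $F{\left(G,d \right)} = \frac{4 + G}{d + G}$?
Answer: $2500$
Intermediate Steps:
$F{\left(G,d \right)} = \frac{4 + G}{G + d}$
$t = 7$ ($t = 2 \left(\frac{4 + 6}{6 + 4} + 2\right) + 1 = 2 \left(\frac{1}{10} \cdot 10 + 2\right) + 1 = 2 \left(1 + 2\right) + 1 = 2 \cdot 3 + 1 = 6 + 1 = 7$)
$\left(\left(-15 - 42\right) + t\right)^{2} = \left(\left(-15 - 42\right) + 7\right)^{2} = \left(-57 + 7\right)^{2} = \left(-50\right)^{2} = 2500$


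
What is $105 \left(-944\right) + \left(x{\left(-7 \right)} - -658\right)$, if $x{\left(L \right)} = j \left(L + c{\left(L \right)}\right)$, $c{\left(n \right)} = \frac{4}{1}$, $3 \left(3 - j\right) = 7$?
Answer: $-98464$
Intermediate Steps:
$j = \frac{2}{3}$ ($j = 3 - \frac{7}{3} = \frac{2}{3} \approx 0.66667$)
$c{\left(n \right)} = 4$ ($c{\left(n \right)} = 4 \cdot 1 = 4$)
$x{\left(L \right)} = \frac{8}{3} + \frac{2 L}{3}$ ($x{\left(L \right)} = \frac{2 \left(L + 4\right)}{3} = \frac{2 \left(4 + L\right)}{3} = \frac{8}{3} + \frac{2 L}{3}$)
$105 \left(-944\right) + \left(x{\left(-7 \right)} - -658\right) = 105 \left(-944\right) + \left(\left(\frac{8}{3} + \frac{2}{3} \left(-7\right)\right) - -658\right) = -99120 + \left(\left(\frac{8}{3} - \frac{14}{3}\right) + 658\right) = -99120 + \left(-2 + 658\right) = -99120 + 656 = -98464$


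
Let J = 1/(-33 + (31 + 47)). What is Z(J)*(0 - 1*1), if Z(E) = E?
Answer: -1/45 ≈ -0.022222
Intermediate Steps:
J = 1/45 (J = 1/(-33 + 78) = 1/45 ≈ 0.022222)
Z(J)*(0 - 1*1) = (0 - 1*1)/45 = (0 - 1)/45 = (1/45)*(-1) = -1/45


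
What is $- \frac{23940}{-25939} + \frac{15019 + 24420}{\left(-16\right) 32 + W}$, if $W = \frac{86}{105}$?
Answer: $- \frac{106130907645}{1392249886} \approx -76.23$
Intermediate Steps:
$W = \frac{86}{105}$ ($W = 86 \cdot \frac{1}{105} = \frac{86}{105} \approx 0.81905$)
$- \frac{23940}{-25939} + \frac{15019 + 24420}{\left(-16\right) 32 + W} = - \frac{23940}{-25939} + \frac{15019 + 24420}{\left(-16\right) 32 + \frac{86}{105}} = \left(-23940\right) \left(- \frac{1}{25939}\right) + \frac{39439}{-512 + \frac{86}{105}} = \frac{23940}{25939} + \frac{39439}{- \frac{53674}{105}} = \frac{23940}{25939} + 39439 \left(- \frac{105}{53674}\right) = \frac{23940}{25939} - \frac{4141095}{53674} = - \frac{106130907645}{1392249886}$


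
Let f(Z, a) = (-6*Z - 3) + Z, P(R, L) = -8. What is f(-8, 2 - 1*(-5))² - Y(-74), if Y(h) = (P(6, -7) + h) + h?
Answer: 1525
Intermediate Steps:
Y(h) = -8 + 2*h (Y(h) = (-8 + h) + h = -8 + 2*h)
f(Z, a) = -3 - 5*Z (f(Z, a) = (-3 - 6*Z) + Z = -3 - 5*Z)
f(-8, 2 - 1*(-5))² - Y(-74) = (-3 - 5*(-8))² - (-8 + 2*(-74)) = (-3 + 40)² - (-8 - 148) = 37² - 1*(-156) = 1369 + 156 = 1525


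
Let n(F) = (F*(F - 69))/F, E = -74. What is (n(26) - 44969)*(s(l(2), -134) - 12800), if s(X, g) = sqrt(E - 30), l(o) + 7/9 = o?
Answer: 576153600 - 90024*I*sqrt(26) ≈ 5.7615e+8 - 4.5903e+5*I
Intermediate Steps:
l(o) = -7/9 + o
s(X, g) = 2*I*sqrt(26) (s(X, g) = sqrt(-74 - 30) = sqrt(-104) = 2*I*sqrt(26))
n(F) = -69 + F (n(F) = (F*(-69 + F))/F = -69 + F)
(n(26) - 44969)*(s(l(2), -134) - 12800) = ((-69 + 26) - 44969)*(2*I*sqrt(26) - 12800) = (-43 - 44969)*(-12800 + 2*I*sqrt(26)) = -45012*(-12800 + 2*I*sqrt(26)) = 576153600 - 90024*I*sqrt(26)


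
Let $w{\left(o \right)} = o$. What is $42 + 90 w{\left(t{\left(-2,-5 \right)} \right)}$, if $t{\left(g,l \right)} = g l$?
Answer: $942$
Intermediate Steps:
$42 + 90 w{\left(t{\left(-2,-5 \right)} \right)} = 42 + 90 \left(\left(-2\right) \left(-5\right)\right) = 42 + 90 \cdot 10 = 42 + 900 = 942$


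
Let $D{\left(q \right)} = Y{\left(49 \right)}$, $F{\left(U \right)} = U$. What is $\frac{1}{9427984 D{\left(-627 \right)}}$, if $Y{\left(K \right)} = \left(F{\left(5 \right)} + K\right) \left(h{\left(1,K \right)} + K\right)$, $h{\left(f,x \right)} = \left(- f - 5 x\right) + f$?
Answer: $- \frac{1}{99785782656} \approx -1.0021 \cdot 10^{-11}$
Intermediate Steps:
$h{\left(f,x \right)} = - 5 x$
$Y{\left(K \right)} = - 4 K \left(5 + K\right)$ ($Y{\left(K \right)} = \left(5 + K\right) \left(- 5 K + K\right) = \left(5 + K\right) \left(- 4 K\right) = - 4 K \left(5 + K\right)$)
$D{\left(q \right)} = -10584$ ($D{\left(q \right)} = 4 \cdot 49 \left(-5 - 49\right) = 4 \cdot 49 \left(-54\right) = -10584$)
$\frac{1}{9427984 D{\left(-627 \right)}} = \frac{1}{9427984 \left(-10584\right)} = \frac{1}{9427984} \left(- \frac{1}{10584}\right) = - \frac{1}{99785782656}$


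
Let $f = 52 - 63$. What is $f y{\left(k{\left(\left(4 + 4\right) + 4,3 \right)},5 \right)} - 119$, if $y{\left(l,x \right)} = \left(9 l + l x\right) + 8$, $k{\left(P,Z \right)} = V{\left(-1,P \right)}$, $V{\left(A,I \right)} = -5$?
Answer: $563$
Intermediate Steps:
$f = -11$
$k{\left(P,Z \right)} = -5$
$y{\left(l,x \right)} = 8 + 9 l + l x$
$f y{\left(k{\left(\left(4 + 4\right) + 4,3 \right)},5 \right)} - 119 = - 11 \left(8 + 9 \left(-5\right) - 25\right) - 119 = - 11 \left(8 - 45 - 25\right) - 119 = \left(-11\right) \left(-62\right) - 119 = 682 - 119 = 563$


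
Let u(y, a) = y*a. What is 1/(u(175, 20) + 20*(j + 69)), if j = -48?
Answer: 1/3920 ≈ 0.00025510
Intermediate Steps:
u(y, a) = a*y
1/(u(175, 20) + 20*(j + 69)) = 1/(20*175 + 20*(-48 + 69)) = 1/(3500 + 20*21) = 1/(3500 + 420) = 1/3920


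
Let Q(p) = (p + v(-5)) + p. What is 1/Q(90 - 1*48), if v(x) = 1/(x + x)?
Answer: 10/839 ≈ 0.011919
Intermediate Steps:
v(x) = 1/(2*x)
Q(p) = -⅒ + 2*p (Q(p) = (p + (½)/(-5)) + p = (p + (½)*(-⅕)) + p = (p - ⅒) + p = (-⅒ + p) + p = -⅒ + 2*p)
1/Q(90 - 1*48) = 1/(-⅒ + 2*(90 - 1*48)) = 1/(-⅒ + 2*(90 - 48)) = 1/(-⅒ + 2*42) = 1/(-⅒ + 84) = 1/(839/10) = 10/839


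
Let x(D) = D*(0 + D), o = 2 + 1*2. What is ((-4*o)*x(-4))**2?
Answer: 65536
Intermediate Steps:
o = 4 (o = 2 + 2 = 4)
x(D) = D**2 (x(D) = D*D = D**2)
((-4*o)*x(-4))**2 = (-4*4*(-4)**2)**2 = (-16*16)**2 = (-256)**2 = 65536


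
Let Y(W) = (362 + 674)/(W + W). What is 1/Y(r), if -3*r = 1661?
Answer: -1661/1554 ≈ -1.0689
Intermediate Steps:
r = -1661/3 (r = -⅓*1661 = -1661/3 ≈ -553.67)
Y(W) = 518/W (Y(W) = 1036/((2*W)) = 1036*(1/(2*W)) = 518/W)
1/Y(r) = 1/(518/(-1661/3)) = 1/(518*(-3/1661)) = 1/(-1554/1661) = -1661/1554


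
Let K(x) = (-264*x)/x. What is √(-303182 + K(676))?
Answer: I*√303446 ≈ 550.86*I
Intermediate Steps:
K(x) = -264
√(-303182 + K(676)) = √(-303182 - 264) = √(-303446) = I*√303446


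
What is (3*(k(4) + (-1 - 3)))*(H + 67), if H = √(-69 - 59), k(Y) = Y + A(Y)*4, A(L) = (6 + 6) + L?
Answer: 12864 + 1536*I*√2 ≈ 12864.0 + 2172.2*I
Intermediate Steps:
A(L) = 12 + L
k(Y) = 48 + 5*Y (k(Y) = Y + (12 + Y)*4 = Y + (48 + 4*Y) = 48 + 5*Y)
H = 8*I*√2 (H = √(-128) = 8*I*√2 ≈ 11.314*I)
(3*(k(4) + (-1 - 3)))*(H + 67) = (3*((48 + 5*4) + (-1 - 3)))*(8*I*√2 + 67) = (3*((48 + 20) - 4))*(67 + 8*I*√2) = (3*(68 - 4))*(67 + 8*I*√2) = (3*64)*(67 + 8*I*√2) = 192*(67 + 8*I*√2) = 12864 + 1536*I*√2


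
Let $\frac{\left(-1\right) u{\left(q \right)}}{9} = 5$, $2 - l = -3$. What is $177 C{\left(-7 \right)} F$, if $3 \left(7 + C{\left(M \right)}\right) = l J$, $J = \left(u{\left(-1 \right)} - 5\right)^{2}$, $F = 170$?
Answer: $125164370$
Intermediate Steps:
$l = 5$ ($l = 2 - -3 = 2 + 3 = 5$)
$u{\left(q \right)} = -45$ ($u{\left(q \right)} = \left(-9\right) 5 = -45$)
$J = 2500$ ($J = \left(-45 - 5\right)^{2} = \left(-50\right)^{2} = 2500$)
$C{\left(M \right)} = \frac{12479}{3}$ ($C{\left(M \right)} = -7 + \frac{5 \cdot 2500}{3} = -7 + \frac{1}{3} \cdot 12500 = -7 + \frac{12500}{3} = \frac{12479}{3}$)
$177 C{\left(-7 \right)} F = 177 \cdot \frac{12479}{3} \cdot 170 = 736261 \cdot 170 = 125164370$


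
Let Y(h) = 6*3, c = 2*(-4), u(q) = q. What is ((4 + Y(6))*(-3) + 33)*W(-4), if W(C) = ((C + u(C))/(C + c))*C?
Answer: 88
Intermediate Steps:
c = -8
Y(h) = 18
W(C) = 2*C**2/(-8 + C) (W(C) = ((C + C)/(C - 8))*C = ((2*C)/(-8 + C))*C = (2*C/(-8 + C))*C = 2*C**2/(-8 + C))
((4 + Y(6))*(-3) + 33)*W(-4) = ((4 + 18)*(-3) + 33)*(2*(-4)**2/(-8 - 4)) = (22*(-3) + 33)*(2*16/(-12)) = (-66 + 33)*(2*16*(-1/12)) = -33*(-8/3) = 88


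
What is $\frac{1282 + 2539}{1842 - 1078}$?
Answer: $\frac{3821}{764} \approx 5.0013$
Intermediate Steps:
$\frac{1282 + 2539}{1842 - 1078} = \frac{3821}{764}$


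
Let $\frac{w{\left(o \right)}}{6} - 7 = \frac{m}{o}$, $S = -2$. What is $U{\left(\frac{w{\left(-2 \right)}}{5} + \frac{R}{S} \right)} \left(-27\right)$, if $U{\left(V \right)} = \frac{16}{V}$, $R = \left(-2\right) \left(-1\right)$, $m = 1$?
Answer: $- \frac{1080}{17} \approx -63.529$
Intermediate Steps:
$w{\left(o \right)} = 42 + \frac{6}{o}$ ($w{\left(o \right)} = 42 + 6 \cdot 1 \frac{1}{o} = 42 + \frac{6}{o}$)
$R = 2$
$U{\left(\frac{w{\left(-2 \right)}}{5} + \frac{R}{S} \right)} \left(-27\right) = \frac{16}{\frac{42 + \frac{6}{-2}}{5} + \frac{2}{-2}} \left(-27\right) = \frac{16}{\left(42 + 6 \left(- \frac{1}{2}\right)\right) \frac{1}{5} + 2 \left(- \frac{1}{2}\right)} \left(-27\right) = \frac{16}{\left(42 - 3\right) \frac{1}{5} - 1} \left(-27\right) = \frac{16}{39 \cdot \frac{1}{5} - 1} \left(-27\right) = \frac{16}{\frac{39}{5} - 1} \left(-27\right) = \frac{16}{\frac{34}{5}} \left(-27\right) = 16 \cdot \frac{5}{34} \left(-27\right) = \frac{40}{17} \left(-27\right) = - \frac{1080}{17}$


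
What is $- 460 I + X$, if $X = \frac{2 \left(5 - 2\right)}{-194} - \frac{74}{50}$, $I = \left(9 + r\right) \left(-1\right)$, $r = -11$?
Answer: $- \frac{2234664}{2425} \approx -921.51$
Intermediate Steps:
$I = 2$ ($I = \left(9 - 11\right) \left(-1\right) = \left(-2\right) \left(-1\right) = 2$)
$X = - \frac{3664}{2425}$ ($X = 2 \cdot 3 \left(- \frac{1}{194}\right) - \frac{37}{25} = 6 \left(- \frac{1}{194}\right) - \frac{37}{25} = - \frac{3}{97} - \frac{37}{25} = - \frac{3664}{2425} \approx -1.5109$)
$- 460 I + X = \left(-460\right) 2 - \frac{3664}{2425} = -920 - \frac{3664}{2425} = - \frac{2234664}{2425}$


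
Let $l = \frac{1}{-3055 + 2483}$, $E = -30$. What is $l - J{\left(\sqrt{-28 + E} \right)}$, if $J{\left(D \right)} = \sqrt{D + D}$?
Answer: $- \frac{1}{572} - 2^{\frac{3}{4}} \sqrt[4]{29} \sqrt{i} \approx -2.7614 - 2.7597 i$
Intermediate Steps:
$l = - \frac{1}{572}$ ($l = \frac{1}{-572} = - \frac{1}{572} \approx -0.0017483$)
$J{\left(D \right)} = \sqrt{2} \sqrt{D}$ ($J{\left(D \right)} = \sqrt{2 D} = \sqrt{2} \sqrt{D}$)
$l - J{\left(\sqrt{-28 + E} \right)} = - \frac{1}{572} - \sqrt{2} \sqrt{\sqrt{-28 - 30}} = - \frac{1}{572} - \sqrt{2} \sqrt{\sqrt{-58}} = - \frac{1}{572} - \sqrt{2} \sqrt{i \sqrt{58}} = - \frac{1}{572} - \sqrt{2} \sqrt[4]{58} \sqrt{i} = - \frac{1}{572} - 2^{\frac{3}{4}} \sqrt[4]{29} \sqrt{i}$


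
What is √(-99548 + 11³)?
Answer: 3*I*√10913 ≈ 313.4*I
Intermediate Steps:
√(-99548 + 11³) = √(-99548 + 1331) = √(-98217) = 3*I*√10913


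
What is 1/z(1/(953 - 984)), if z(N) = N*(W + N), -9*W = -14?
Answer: -8649/425 ≈ -20.351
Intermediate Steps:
W = 14/9 (W = -⅑*(-14) = 14/9 ≈ 1.5556)
z(N) = N*(14/9 + N)
1/z(1/(953 - 984)) = 1/((14 + 9/(953 - 984))/(9*(953 - 984))) = 1/((⅑)*(14 + 9/(-31))/(-31)) = 1/((⅑)*(-1/31)*(14 + 9*(-1/31))) = 1/((⅑)*(-1/31)*(14 - 9/31)) = 1/((⅑)*(-1/31)*(425/31)) = 1/(-425/8649) = -8649/425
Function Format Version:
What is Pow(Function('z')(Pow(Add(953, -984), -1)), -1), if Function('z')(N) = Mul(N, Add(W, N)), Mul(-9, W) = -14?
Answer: Rational(-8649, 425) ≈ -20.351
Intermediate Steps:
W = Rational(14, 9) (W = Mul(Rational(-1, 9), -14) = Rational(14, 9) ≈ 1.5556)
Function('z')(N) = Mul(N, Add(Rational(14, 9), N))
Pow(Function('z')(Pow(Add(953, -984), -1)), -1) = Pow(Mul(Rational(1, 9), Pow(Add(953, -984), -1), Add(14, Mul(9, Pow(Add(953, -984), -1)))), -1) = Pow(Mul(Rational(1, 9), Pow(-31, -1), Add(14, Mul(9, Pow(-31, -1)))), -1) = Pow(Mul(Rational(1, 9), Rational(-1, 31), Add(14, Mul(9, Rational(-1, 31)))), -1) = Pow(Mul(Rational(1, 9), Rational(-1, 31), Add(14, Rational(-9, 31))), -1) = Pow(Mul(Rational(1, 9), Rational(-1, 31), Rational(425, 31)), -1) = Pow(Rational(-425, 8649), -1) = Rational(-8649, 425)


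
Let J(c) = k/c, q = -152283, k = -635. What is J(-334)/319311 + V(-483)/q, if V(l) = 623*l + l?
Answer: 465848051077/235376271918 ≈ 1.9792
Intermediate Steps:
J(c) = -635/c
V(l) = 624*l
J(-334)/319311 + V(-483)/q = -635/(-334)/319311 + (624*(-483))/(-152283) = -635*(-1/334)*(1/319311) - 301392*(-1/152283) = (635/334)*(1/319311) + 4368/2207 = 635/106649874 + 4368/2207 = 465848051077/235376271918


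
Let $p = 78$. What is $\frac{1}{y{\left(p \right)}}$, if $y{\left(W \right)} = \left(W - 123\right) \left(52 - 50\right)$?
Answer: $- \frac{1}{90} \approx -0.011111$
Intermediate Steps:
$y{\left(W \right)} = -246 + 2 W$ ($y{\left(W \right)} = \left(-123 + W\right) 2 = -246 + 2 W$)
$\frac{1}{y{\left(p \right)}} = \frac{1}{-246 + 2 \cdot 78} = \frac{1}{-246 + 156} = \frac{1}{-90} = - \frac{1}{90}$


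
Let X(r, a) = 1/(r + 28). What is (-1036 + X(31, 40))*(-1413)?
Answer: 86366799/59 ≈ 1.4638e+6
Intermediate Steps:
X(r, a) = 1/(28 + r)
(-1036 + X(31, 40))*(-1413) = (-1036 + 1/(28 + 31))*(-1413) = (-1036 + 1/59)*(-1413) = -61123/59*(-1413) = 86366799/59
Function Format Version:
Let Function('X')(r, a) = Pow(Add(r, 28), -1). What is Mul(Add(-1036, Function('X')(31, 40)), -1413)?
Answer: Rational(86366799, 59) ≈ 1.4638e+6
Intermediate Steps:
Function('X')(r, a) = Pow(Add(28, r), -1)
Mul(Add(-1036, Function('X')(31, 40)), -1413) = Mul(Add(-1036, Pow(Add(28, 31), -1)), -1413) = Mul(Add(-1036, Pow(59, -1)), -1413) = Mul(Add(-1036, Rational(1, 59)), -1413) = Mul(Rational(-61123, 59), -1413) = Rational(86366799, 59)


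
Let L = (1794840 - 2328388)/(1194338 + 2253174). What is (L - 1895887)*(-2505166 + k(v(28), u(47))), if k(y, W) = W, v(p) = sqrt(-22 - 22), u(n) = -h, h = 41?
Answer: 215450891206747569/45362 ≈ 4.7496e+12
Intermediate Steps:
u(n) = -41 (u(n) = -1*41 = -41)
v(p) = 2*I*sqrt(11) (v(p) = sqrt(-44) = 2*I*sqrt(11))
L = -133387/861878 (L = -533548/3447512 = -533548*1/3447512 = -133387/861878 ≈ -0.15476)
(L - 1895887)*(-2505166 + k(v(28), u(47))) = (-133387/861878 - 1895887)*(-2505166 - 41) = -1634023429173/861878*(-2505207) = 215450891206747569/45362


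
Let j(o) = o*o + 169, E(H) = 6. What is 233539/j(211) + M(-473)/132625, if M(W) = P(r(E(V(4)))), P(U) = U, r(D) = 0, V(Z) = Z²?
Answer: 233539/44690 ≈ 5.2258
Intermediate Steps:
M(W) = 0
j(o) = 169 + o² (j(o) = o² + 169 = 169 + o²)
233539/j(211) + M(-473)/132625 = 233539/(169 + 211²) + 0/132625 = 233539/(169 + 44521) + 0*(1/132625) = 233539/44690 + 0 = 233539/44690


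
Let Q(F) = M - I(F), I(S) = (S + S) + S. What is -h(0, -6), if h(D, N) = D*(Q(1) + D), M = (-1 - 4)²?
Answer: 0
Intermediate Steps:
I(S) = 3*S (I(S) = 2*S + S = 3*S)
M = 25 (M = (-5)² = 25)
Q(F) = 25 - 3*F
h(D, N) = D*(22 + D) (h(D, N) = D*((25 - 3*1) + D) = D*((25 - 3) + D) = D*(22 + D))
-h(0, -6) = -0*(22 + 0) = -0*22 = -1*0 = 0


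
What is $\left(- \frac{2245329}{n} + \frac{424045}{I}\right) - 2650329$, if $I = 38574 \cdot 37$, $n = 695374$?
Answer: $- \frac{657589888137905105}{248116049253} \approx -2.6503 \cdot 10^{6}$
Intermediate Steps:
$I = 1427238$
$\left(- \frac{2245329}{n} + \frac{424045}{I}\right) - 2650329 = \left(- \frac{2245329}{695374} + \frac{424045}{1427238}\right) - 2650329 = - \frac{727437250868}{248116049253} - 2650329 = - \frac{657589888137905105}{248116049253}$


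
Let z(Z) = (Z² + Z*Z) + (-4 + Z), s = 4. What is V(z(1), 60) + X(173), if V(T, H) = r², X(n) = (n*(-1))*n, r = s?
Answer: -29913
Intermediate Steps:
z(Z) = -4 + Z + 2*Z² (z(Z) = (Z² + Z²) + (-4 + Z) = 2*Z² + (-4 + Z) = -4 + Z + 2*Z²)
r = 4
X(n) = -n² (X(n) = (-n)*n = -n²)
V(T, H) = 16 (V(T, H) = 4² = 16)
V(z(1), 60) + X(173) = 16 - 1*173² = 16 - 1*29929 = 16 - 29929 = -29913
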